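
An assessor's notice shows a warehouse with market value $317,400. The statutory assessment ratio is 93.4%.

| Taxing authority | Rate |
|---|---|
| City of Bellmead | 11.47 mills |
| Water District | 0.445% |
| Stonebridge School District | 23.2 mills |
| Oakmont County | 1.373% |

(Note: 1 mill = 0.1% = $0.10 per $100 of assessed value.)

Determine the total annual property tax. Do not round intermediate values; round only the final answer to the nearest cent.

$15,667.47

Assessed value = $317,400 × 0.934 = $296,451.6
City of Bellmead: $296,451.6 × 0.01147 = $3,400.299852
Water District: $296,451.6 × 0.00445 = $1,319.20962
Stonebridge School District: $296,451.6 × 0.0232 = $6,877.67712
Oakmont County: $296,451.6 × 0.01373 = $4,070.280468
Total = $15,667.46706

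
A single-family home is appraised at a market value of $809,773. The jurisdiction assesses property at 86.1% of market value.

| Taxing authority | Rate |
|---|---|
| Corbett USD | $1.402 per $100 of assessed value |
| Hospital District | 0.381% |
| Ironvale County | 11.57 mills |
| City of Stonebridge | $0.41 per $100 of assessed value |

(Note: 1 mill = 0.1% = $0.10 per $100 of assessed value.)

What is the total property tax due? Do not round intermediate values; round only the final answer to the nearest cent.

Assessed value = $809,773 × 0.861 = $697,214.553
Corbett USD: $697,214.553 × 0.01402 = $9,774.94803306
Hospital District: $697,214.553 × 0.00381 = $2,656.38744693
Ironvale County: $697,214.553 × 0.01157 = $8,066.77237821
City of Stonebridge: $697,214.553 × 0.0041 = $2,858.5796673
Total = $23,356.6875255

$23,356.69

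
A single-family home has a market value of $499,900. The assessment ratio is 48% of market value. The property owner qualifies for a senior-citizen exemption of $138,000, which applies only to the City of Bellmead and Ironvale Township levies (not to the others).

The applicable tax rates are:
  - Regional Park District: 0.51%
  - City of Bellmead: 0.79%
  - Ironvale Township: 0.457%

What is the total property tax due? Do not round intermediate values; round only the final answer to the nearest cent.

$2,495.10

Assessed value = $499,900 × 0.48 = $239,952
Regional Park District: $239,952 × 0.0051 = $1,223.7552
City of Bellmead: ($239,952 − $138,000) × 0.0079 = $101,952 × 0.0079 = $805.4208
Ironvale Township: ($239,952 − $138,000) × 0.00457 = $101,952 × 0.00457 = $465.92064
Total = $2,495.09664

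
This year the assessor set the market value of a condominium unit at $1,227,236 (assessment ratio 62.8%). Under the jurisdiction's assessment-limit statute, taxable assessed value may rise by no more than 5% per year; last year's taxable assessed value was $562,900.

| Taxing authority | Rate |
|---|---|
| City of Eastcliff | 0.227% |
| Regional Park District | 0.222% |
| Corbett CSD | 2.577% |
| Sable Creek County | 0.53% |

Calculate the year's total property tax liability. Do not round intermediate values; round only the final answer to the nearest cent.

Uncapped assessed value = $1,227,236 × 0.628 = $770,704.208
Cap limit = $562,900 × 1.05 = $591,045
Taxable assessed value = min($770,704.208, $591,045) = $591,045 (cap binds)
City of Eastcliff: $591,045 × 0.00227 = $1,341.67215
Regional Park District: $591,045 × 0.00222 = $1,312.1199
Corbett CSD: $591,045 × 0.02577 = $15,231.22965
Sable Creek County: $591,045 × 0.0053 = $3,132.5385
Total = $21,017.5602

$21,017.56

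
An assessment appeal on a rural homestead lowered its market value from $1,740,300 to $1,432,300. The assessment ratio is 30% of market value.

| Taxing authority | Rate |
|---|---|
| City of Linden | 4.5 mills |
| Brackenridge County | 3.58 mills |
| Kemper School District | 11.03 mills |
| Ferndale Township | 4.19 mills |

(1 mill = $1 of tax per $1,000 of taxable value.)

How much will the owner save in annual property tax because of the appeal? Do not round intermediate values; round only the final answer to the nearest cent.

$2,152.92

Old assessed value = $1,740,300 × 0.3 = $522,090
New assessed value = $1,432,300 × 0.3 = $429,690
Combined rate = 0.0045 + 0.00358 + 0.01103 + 0.00419 = 0.0233
Old tax = $522,090 × 0.0233 = $12,164.697
New tax = $429,690 × 0.0233 = $10,011.777
Reduction = $12,164.697 − $10,011.777 = $2,152.92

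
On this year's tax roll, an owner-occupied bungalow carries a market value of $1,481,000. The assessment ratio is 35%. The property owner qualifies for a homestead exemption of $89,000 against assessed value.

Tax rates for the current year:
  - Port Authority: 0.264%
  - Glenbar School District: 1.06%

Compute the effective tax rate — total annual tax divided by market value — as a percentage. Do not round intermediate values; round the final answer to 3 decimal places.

Assessed value = $1,481,000 × 0.35 = $518,350
Taxable value = $518,350 − $89,000 = $429,350
Port Authority: $429,350 × 0.00264 = $1,133.484
Glenbar School District: $429,350 × 0.0106 = $4,551.11
Total tax = $5,684.594
Effective rate = $5,684.594 ÷ $1,481,000 = 0.384% of market value

0.384%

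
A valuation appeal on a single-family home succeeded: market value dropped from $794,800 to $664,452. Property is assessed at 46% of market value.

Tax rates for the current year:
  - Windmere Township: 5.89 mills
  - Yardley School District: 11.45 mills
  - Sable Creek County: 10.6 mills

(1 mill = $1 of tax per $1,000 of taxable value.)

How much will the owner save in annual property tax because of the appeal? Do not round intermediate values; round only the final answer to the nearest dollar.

$1,675

Old assessed value = $794,800 × 0.46 = $365,608
New assessed value = $664,452 × 0.46 = $305,647.92
Combined rate = 0.00589 + 0.01145 + 0.0106 = 0.02794
Old tax = $365,608 × 0.02794 = $10,215.08752
New tax = $305,647.92 × 0.02794 = $8,539.8028848
Reduction = $10,215.08752 − $8,539.8028848 = $1,675.2846352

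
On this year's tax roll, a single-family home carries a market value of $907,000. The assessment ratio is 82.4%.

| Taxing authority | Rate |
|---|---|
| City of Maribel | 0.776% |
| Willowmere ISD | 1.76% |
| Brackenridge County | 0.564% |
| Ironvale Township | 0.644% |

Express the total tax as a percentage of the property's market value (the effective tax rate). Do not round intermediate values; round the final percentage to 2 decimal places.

3.09%

Assessed value = $907,000 × 0.824 = $747,368
City of Maribel: $747,368 × 0.00776 = $5,799.57568
Willowmere ISD: $747,368 × 0.0176 = $13,153.6768
Brackenridge County: $747,368 × 0.00564 = $4,215.15552
Ironvale Township: $747,368 × 0.00644 = $4,813.04992
Total tax = $27,981.45792
Effective rate = $27,981.45792 ÷ $907,000 = 3.09% of market value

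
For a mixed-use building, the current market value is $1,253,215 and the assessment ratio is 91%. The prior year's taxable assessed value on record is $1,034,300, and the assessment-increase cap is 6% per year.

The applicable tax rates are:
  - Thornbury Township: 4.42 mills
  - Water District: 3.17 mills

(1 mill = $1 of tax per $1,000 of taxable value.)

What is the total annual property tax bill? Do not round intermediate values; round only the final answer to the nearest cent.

$8,321.36

Uncapped assessed value = $1,253,215 × 0.91 = $1,140,425.65
Cap limit = $1,034,300 × 1.06 = $1,096,358
Taxable assessed value = min($1,140,425.65, $1,096,358) = $1,096,358 (cap binds)
Thornbury Township: $1,096,358 × 0.00442 = $4,845.90236
Water District: $1,096,358 × 0.00317 = $3,475.45486
Total = $8,321.35722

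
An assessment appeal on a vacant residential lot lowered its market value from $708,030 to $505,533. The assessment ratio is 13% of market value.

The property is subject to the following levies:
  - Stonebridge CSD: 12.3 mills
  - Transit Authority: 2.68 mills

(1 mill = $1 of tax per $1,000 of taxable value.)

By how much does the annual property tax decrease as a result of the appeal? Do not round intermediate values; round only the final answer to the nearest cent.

Old assessed value = $708,030 × 0.13 = $92,043.9
New assessed value = $505,533 × 0.13 = $65,719.29
Combined rate = 0.0123 + 0.00268 = 0.01498
Old tax = $92,043.9 × 0.01498 = $1,378.817622
New tax = $65,719.29 × 0.01498 = $984.4749642
Reduction = $1,378.817622 − $984.4749642 = $394.3426578

$394.34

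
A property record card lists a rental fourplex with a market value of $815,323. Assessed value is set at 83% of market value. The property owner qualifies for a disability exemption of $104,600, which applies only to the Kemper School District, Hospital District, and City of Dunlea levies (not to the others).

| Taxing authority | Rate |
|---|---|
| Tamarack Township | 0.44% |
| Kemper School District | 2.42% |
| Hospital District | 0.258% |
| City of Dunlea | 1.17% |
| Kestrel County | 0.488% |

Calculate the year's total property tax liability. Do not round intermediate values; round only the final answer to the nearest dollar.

$28,295

Assessed value = $815,323 × 0.83 = $676,718.09
Tamarack Township: $676,718.09 × 0.0044 = $2,977.559596
Kemper School District: ($676,718.09 − $104,600) × 0.0242 = $572,118.09 × 0.0242 = $13,845.257778
Hospital District: ($676,718.09 − $104,600) × 0.00258 = $572,118.09 × 0.00258 = $1,476.0646722
City of Dunlea: ($676,718.09 − $104,600) × 0.0117 = $572,118.09 × 0.0117 = $6,693.781653
Kestrel County: $676,718.09 × 0.00488 = $3,302.3842792
Total = $28,295.0479784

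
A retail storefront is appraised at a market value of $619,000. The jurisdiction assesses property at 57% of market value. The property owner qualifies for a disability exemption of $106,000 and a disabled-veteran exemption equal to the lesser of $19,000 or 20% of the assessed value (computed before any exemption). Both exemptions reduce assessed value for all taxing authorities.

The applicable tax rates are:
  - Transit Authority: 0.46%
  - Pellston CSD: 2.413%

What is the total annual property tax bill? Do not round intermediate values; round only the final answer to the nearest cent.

Assessed value = $619,000 × 0.57 = $352,830
Disabled-veteran exemption = min($19,000, 20% × $352,830) = min($19,000, $70,566) = $19,000 (dollar cap binds)
Taxable value = $352,830 − $106,000 − $19,000 = $227,830
Transit Authority: $227,830 × 0.0046 = $1,048.018
Pellston CSD: $227,830 × 0.02413 = $5,497.5379
Total = $6,545.5559

$6,545.56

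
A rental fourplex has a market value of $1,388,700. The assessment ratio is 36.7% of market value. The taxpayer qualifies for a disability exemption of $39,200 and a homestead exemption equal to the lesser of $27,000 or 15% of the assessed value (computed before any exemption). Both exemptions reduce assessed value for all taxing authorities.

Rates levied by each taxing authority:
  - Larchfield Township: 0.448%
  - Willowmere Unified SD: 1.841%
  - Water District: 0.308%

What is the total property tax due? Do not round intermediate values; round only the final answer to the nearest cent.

Assessed value = $1,388,700 × 0.367 = $509,652.9
Homestead exemption = min($27,000, 15% × $509,652.9) = min($27,000, $76,447.935) = $27,000 (dollar cap binds)
Taxable value = $509,652.9 − $39,200 − $27,000 = $443,452.9
Larchfield Township: $443,452.9 × 0.00448 = $1,986.668992
Willowmere Unified SD: $443,452.9 × 0.01841 = $8,163.967889
Water District: $443,452.9 × 0.00308 = $1,365.834932
Total = $11,516.471813

$11,516.47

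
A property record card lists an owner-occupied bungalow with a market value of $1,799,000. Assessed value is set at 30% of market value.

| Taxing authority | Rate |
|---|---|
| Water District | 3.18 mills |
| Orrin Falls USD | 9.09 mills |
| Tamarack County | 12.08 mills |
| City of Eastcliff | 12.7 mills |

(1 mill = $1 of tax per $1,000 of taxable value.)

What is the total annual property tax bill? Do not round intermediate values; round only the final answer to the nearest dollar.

$19,996

Assessed value = $1,799,000 × 0.3 = $539,700
Water District: $539,700 × 0.00318 = $1,716.246
Orrin Falls USD: $539,700 × 0.00909 = $4,905.873
Tamarack County: $539,700 × 0.01208 = $6,519.576
City of Eastcliff: $539,700 × 0.0127 = $6,854.19
Total = $1,716.246 + $4,905.873 + $6,519.576 + $6,854.19 = $19,995.885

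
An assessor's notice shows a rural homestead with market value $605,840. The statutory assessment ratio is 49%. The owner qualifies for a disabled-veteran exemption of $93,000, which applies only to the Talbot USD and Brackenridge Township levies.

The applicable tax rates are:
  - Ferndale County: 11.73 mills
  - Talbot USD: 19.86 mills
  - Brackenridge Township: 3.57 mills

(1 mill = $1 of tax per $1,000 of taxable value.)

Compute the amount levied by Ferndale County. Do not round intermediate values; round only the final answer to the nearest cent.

$3,482.19

Assessed value = $605,840 × 0.49 = $296,861.6
Ferndale County taxable value = $296,861.6 (exemption does not apply)
Ferndale County levy = $296,861.6 × 0.01173 = $3,482.186568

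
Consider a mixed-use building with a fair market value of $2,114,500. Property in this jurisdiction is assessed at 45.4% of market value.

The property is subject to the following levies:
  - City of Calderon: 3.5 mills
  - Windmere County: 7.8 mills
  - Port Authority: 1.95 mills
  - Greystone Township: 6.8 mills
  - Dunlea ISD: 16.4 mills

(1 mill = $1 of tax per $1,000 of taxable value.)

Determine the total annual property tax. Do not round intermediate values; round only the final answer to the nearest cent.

Assessed value = $2,114,500 × 0.454 = $959,983
City of Calderon: $959,983 × 0.0035 = $3,359.9405
Windmere County: $959,983 × 0.0078 = $7,487.8674
Port Authority: $959,983 × 0.00195 = $1,871.96685
Greystone Township: $959,983 × 0.0068 = $6,527.8844
Dunlea ISD: $959,983 × 0.0164 = $15,743.7212
Total = $3,359.9405 + $7,487.8674 + $1,871.96685 + $6,527.8844 + $15,743.7212 = $34,991.38035

$34,991.38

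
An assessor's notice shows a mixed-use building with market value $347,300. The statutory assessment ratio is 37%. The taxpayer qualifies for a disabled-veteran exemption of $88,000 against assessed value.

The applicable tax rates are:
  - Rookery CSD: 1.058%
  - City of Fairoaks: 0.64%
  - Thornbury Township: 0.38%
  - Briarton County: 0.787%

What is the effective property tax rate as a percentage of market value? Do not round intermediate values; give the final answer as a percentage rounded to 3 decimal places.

0.334%

Assessed value = $347,300 × 0.37 = $128,501
Taxable value = $128,501 − $88,000 = $40,501
Rookery CSD: $40,501 × 0.01058 = $428.50058
City of Fairoaks: $40,501 × 0.0064 = $259.2064
Thornbury Township: $40,501 × 0.0038 = $153.9038
Briarton County: $40,501 × 0.00787 = $318.74287
Total tax = $1,160.35365
Effective rate = $1,160.35365 ÷ $347,300 = 0.334% of market value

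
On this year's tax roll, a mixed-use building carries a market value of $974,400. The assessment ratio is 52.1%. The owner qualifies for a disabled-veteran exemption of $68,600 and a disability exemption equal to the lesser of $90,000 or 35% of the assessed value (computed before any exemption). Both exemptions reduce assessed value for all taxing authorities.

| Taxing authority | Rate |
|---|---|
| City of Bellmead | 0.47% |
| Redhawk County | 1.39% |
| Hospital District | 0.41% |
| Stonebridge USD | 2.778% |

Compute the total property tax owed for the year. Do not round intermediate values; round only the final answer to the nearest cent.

$17,620.67

Assessed value = $974,400 × 0.521 = $507,662.4
Disability exemption = min($90,000, 35% × $507,662.4) = min($90,000, $177,681.84) = $90,000 (dollar cap binds)
Taxable value = $507,662.4 − $68,600 − $90,000 = $349,062.4
City of Bellmead: $349,062.4 × 0.0047 = $1,640.59328
Redhawk County: $349,062.4 × 0.0139 = $4,851.96736
Hospital District: $349,062.4 × 0.0041 = $1,431.15584
Stonebridge USD: $349,062.4 × 0.02778 = $9,696.953472
Total = $17,620.669952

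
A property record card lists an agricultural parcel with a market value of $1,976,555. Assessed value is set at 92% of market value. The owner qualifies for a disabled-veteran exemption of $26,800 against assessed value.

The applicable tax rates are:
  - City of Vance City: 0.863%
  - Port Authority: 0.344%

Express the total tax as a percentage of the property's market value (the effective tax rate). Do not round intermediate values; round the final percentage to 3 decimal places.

1.094%

Assessed value = $1,976,555 × 0.92 = $1,818,430.6
Taxable value = $1,818,430.6 − $26,800 = $1,791,630.6
City of Vance City: $1,791,630.6 × 0.00863 = $15,461.772078
Port Authority: $1,791,630.6 × 0.00344 = $6,163.209264
Total tax = $21,624.981342
Effective rate = $21,624.981342 ÷ $1,976,555 = 1.094% of market value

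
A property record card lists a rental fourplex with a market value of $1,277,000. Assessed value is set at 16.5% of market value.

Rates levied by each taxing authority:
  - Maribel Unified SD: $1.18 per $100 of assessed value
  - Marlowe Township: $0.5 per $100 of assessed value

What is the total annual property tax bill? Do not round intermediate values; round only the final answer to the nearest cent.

$3,539.84

Assessed value = $1,277,000 × 0.165 = $210,705
Maribel Unified SD: $210,705 × 0.0118 = $2,486.319
Marlowe Township: $210,705 × 0.005 = $1,053.525
Total = $2,486.319 + $1,053.525 = $3,539.844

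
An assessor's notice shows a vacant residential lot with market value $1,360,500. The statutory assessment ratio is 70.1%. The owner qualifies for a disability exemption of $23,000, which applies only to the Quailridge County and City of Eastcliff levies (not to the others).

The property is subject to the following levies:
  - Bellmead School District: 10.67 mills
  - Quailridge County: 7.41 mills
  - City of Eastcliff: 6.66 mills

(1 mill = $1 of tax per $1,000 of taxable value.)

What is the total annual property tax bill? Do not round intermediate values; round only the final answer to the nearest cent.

Assessed value = $1,360,500 × 0.701 = $953,710.5
Bellmead School District: $953,710.5 × 0.01067 = $10,176.091035
Quailridge County: ($953,710.5 − $23,000) × 0.00741 = $930,710.5 × 0.00741 = $6,896.564805
City of Eastcliff: ($953,710.5 − $23,000) × 0.00666 = $930,710.5 × 0.00666 = $6,198.53193
Total = $23,271.18777

$23,271.19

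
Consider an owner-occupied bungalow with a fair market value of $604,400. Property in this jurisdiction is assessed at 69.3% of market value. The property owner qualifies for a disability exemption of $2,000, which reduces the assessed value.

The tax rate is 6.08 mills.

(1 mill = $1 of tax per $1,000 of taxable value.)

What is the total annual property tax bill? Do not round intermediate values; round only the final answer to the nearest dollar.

$2,534

Assessed value = $604,400 × 0.693 = $418,849.2
Taxable value = $418,849.2 − $2,000 = $416,849.2
Tax = $416,849.2 × 0.00608 = $2,534.443136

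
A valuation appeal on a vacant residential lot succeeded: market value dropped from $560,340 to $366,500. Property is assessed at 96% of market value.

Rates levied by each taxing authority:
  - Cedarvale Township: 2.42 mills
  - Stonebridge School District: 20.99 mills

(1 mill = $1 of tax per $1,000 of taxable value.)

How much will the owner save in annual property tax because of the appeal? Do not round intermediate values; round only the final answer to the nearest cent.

Old assessed value = $560,340 × 0.96 = $537,926.4
New assessed value = $366,500 × 0.96 = $351,840
Combined rate = 0.00242 + 0.02099 = 0.02341
Old tax = $537,926.4 × 0.02341 = $12,592.857024
New tax = $351,840 × 0.02341 = $8,236.5744
Reduction = $12,592.857024 − $8,236.5744 = $4,356.282624

$4,356.28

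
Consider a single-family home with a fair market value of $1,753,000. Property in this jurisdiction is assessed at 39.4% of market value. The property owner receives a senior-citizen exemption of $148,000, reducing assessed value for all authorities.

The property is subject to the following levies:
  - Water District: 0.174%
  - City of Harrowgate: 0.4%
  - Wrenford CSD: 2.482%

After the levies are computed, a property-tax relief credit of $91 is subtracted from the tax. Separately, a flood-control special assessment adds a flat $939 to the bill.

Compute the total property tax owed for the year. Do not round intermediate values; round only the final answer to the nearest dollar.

$17,432

Assessed value = $1,753,000 × 0.394 = $690,682
Taxable value = $690,682 − $148,000 = $542,682
Water District: $542,682 × 0.00174 = $944.26668
City of Harrowgate: $542,682 × 0.004 = $2,170.728
Wrenford CSD: $542,682 × 0.02482 = $13,469.36724
Levies subtotal = $16,584.36192
After credit = $16,584.36192 − $91 = $16,493.36192
Total = $16,493.36192 + $939 = $17,432.36192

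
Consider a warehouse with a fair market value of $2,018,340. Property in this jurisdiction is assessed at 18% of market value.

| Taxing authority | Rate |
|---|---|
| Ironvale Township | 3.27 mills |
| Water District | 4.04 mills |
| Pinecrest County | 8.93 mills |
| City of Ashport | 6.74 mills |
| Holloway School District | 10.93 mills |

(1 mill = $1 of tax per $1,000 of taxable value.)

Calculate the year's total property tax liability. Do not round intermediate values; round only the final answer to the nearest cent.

Assessed value = $2,018,340 × 0.18 = $363,301.2
Ironvale Township: $363,301.2 × 0.00327 = $1,187.994924
Water District: $363,301.2 × 0.00404 = $1,467.736848
Pinecrest County: $363,301.2 × 0.00893 = $3,244.279716
City of Ashport: $363,301.2 × 0.00674 = $2,448.650088
Holloway School District: $363,301.2 × 0.01093 = $3,970.882116
Total = $1,187.994924 + $1,467.736848 + $3,244.279716 + $2,448.650088 + $3,970.882116 = $12,319.543692

$12,319.54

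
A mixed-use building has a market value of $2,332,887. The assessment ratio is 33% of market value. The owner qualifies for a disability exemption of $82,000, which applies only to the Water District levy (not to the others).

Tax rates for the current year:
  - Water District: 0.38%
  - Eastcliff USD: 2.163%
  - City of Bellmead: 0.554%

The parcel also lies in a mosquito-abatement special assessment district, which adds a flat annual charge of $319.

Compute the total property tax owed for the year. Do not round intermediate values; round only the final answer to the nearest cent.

$23,849.74

Assessed value = $2,332,887 × 0.33 = $769,852.71
Water District: ($769,852.71 − $82,000) × 0.0038 = $687,852.71 × 0.0038 = $2,613.840298
Eastcliff USD: $769,852.71 × 0.02163 = $16,651.9141173
City of Bellmead: $769,852.71 × 0.00554 = $4,264.9840134
Levies subtotal = $23,530.7384287
Total = $23,530.7384287 + $319 = $23,849.7384287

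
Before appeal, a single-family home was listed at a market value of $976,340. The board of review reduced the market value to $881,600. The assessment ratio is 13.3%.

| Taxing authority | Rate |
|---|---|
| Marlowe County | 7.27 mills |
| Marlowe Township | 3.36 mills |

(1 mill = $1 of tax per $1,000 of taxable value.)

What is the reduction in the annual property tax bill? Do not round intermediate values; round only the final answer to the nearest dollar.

Old assessed value = $976,340 × 0.133 = $129,853.22
New assessed value = $881,600 × 0.133 = $117,252.8
Combined rate = 0.00727 + 0.00336 = 0.01063
Old tax = $129,853.22 × 0.01063 = $1,380.3397286
New tax = $117,252.8 × 0.01063 = $1,246.397264
Reduction = $1,380.3397286 − $1,246.397264 = $133.9424646

$134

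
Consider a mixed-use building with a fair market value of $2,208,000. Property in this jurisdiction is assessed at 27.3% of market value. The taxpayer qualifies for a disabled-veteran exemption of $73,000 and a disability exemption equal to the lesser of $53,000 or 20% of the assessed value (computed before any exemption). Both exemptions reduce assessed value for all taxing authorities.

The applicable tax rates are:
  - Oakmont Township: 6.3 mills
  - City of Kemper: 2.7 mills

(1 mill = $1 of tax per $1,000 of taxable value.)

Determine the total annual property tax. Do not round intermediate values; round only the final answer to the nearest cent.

Assessed value = $2,208,000 × 0.273 = $602,784
Disability exemption = min($53,000, 20% × $602,784) = min($53,000, $120,556.8) = $53,000 (dollar cap binds)
Taxable value = $602,784 − $73,000 − $53,000 = $476,784
Oakmont Township: $476,784 × 0.0063 = $3,003.7392
City of Kemper: $476,784 × 0.0027 = $1,287.3168
Total = $4,291.056

$4,291.06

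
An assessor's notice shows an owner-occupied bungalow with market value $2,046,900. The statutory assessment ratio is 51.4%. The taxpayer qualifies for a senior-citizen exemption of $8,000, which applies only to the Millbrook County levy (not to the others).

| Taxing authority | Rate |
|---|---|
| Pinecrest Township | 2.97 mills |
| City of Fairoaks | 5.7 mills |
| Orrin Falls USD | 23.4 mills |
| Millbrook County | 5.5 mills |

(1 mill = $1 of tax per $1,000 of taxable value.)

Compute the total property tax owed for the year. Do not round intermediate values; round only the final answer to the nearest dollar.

Assessed value = $2,046,900 × 0.514 = $1,052,106.6
Pinecrest Township: $1,052,106.6 × 0.00297 = $3,124.756602
City of Fairoaks: $1,052,106.6 × 0.0057 = $5,997.00762
Orrin Falls USD: $1,052,106.6 × 0.0234 = $24,619.29444
Millbrook County: ($1,052,106.6 − $8,000) × 0.0055 = $1,044,106.6 × 0.0055 = $5,742.5863
Total = $39,483.644962

$39,484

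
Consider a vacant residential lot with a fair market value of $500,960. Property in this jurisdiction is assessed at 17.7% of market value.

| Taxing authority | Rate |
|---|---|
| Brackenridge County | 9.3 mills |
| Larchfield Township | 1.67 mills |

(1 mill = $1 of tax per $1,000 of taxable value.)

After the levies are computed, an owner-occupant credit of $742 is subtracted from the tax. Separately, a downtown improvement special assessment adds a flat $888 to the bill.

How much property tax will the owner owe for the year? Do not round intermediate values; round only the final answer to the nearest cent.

$1,118.71

Assessed value = $500,960 × 0.177 = $88,669.92
Brackenridge County: $88,669.92 × 0.0093 = $824.630256
Larchfield Township: $88,669.92 × 0.00167 = $148.0787664
Levies subtotal = $972.7090224
After credit = $972.7090224 − $742 = $230.7090224
Total = $230.7090224 + $888 = $1,118.7090224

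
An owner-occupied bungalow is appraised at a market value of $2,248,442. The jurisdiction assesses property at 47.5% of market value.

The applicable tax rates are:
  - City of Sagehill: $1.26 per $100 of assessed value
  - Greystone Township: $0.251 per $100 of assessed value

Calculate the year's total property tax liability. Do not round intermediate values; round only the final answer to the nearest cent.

$16,137.63

Assessed value = $2,248,442 × 0.475 = $1,068,009.95
City of Sagehill: $1,068,009.95 × 0.0126 = $13,456.92537
Greystone Township: $1,068,009.95 × 0.00251 = $2,680.7049745
Total = $13,456.92537 + $2,680.7049745 = $16,137.6303445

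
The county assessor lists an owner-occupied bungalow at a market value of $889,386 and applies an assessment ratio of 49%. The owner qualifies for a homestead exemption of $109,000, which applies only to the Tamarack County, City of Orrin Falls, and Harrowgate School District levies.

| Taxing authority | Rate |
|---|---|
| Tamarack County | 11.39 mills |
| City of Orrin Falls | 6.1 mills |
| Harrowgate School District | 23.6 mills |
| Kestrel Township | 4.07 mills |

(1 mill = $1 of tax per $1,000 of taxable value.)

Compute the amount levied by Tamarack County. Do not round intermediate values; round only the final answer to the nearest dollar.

Assessed value = $889,386 × 0.49 = $435,799.14
Tamarack County taxable value = $435,799.14 − $109,000 = $326,799.14
Tamarack County levy = $326,799.14 × 0.01139 = $3,722.2422046

$3,722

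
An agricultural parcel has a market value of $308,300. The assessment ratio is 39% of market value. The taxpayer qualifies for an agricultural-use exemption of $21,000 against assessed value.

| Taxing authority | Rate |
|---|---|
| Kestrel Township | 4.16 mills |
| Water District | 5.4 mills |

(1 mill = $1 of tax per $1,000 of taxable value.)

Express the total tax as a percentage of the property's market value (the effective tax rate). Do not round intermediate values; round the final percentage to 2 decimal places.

0.31%

Assessed value = $308,300 × 0.39 = $120,237
Taxable value = $120,237 − $21,000 = $99,237
Kestrel Township: $99,237 × 0.00416 = $412.82592
Water District: $99,237 × 0.0054 = $535.8798
Total tax = $948.70572
Effective rate = $948.70572 ÷ $308,300 = 0.31% of market value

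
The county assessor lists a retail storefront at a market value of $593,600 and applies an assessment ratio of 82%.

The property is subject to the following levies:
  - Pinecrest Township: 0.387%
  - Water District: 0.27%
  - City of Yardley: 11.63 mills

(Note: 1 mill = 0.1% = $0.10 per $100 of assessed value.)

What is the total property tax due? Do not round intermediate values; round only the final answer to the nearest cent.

$8,858.89

Assessed value = $593,600 × 0.82 = $486,752
Pinecrest Township: $486,752 × 0.00387 = $1,883.73024
Water District: $486,752 × 0.0027 = $1,314.2304
City of Yardley: $486,752 × 0.01163 = $5,660.92576
Total = $8,858.8864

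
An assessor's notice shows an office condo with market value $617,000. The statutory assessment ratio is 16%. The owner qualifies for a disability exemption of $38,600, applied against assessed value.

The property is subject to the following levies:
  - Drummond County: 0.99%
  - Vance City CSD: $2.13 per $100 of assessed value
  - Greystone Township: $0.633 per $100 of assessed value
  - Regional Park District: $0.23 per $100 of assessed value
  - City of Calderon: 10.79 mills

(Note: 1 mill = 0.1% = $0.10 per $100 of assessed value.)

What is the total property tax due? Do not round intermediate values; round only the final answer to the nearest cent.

$3,043.27

Assessed value = $617,000 × 0.16 = $98,720
Taxable value = $98,720 − $38,600 = $60,120
Drummond County: $60,120 × 0.0099 = $595.188
Vance City CSD: $60,120 × 0.0213 = $1,280.556
Greystone Township: $60,120 × 0.00633 = $380.5596
Regional Park District: $60,120 × 0.0023 = $138.276
City of Calderon: $60,120 × 0.01079 = $648.6948
Total = $3,043.2744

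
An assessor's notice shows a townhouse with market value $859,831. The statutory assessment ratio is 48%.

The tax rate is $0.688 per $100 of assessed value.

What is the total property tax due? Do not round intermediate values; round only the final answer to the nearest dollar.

Assessed value = $859,831 × 0.48 = $412,718.88
Tax = $412,718.88 × 0.00688 = $2,839.5058944

$2,840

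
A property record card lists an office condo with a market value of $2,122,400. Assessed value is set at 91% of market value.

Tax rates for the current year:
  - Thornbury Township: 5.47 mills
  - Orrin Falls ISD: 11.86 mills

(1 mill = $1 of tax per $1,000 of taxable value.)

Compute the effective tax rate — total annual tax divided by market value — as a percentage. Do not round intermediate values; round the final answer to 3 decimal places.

Assessed value = $2,122,400 × 0.91 = $1,931,384
Thornbury Township: $1,931,384 × 0.00547 = $10,564.67048
Orrin Falls ISD: $1,931,384 × 0.01186 = $22,906.21424
Total tax = $33,470.88472
Effective rate = $33,470.88472 ÷ $2,122,400 = 1.577% of market value

1.577%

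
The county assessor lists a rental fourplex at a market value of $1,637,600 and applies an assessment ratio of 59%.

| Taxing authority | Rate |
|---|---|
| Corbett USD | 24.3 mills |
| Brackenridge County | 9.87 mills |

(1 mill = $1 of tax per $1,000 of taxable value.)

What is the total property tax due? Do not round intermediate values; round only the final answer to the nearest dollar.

$33,015

Assessed value = $1,637,600 × 0.59 = $966,184
Corbett USD: $966,184 × 0.0243 = $23,478.2712
Brackenridge County: $966,184 × 0.00987 = $9,536.23608
Total = $23,478.2712 + $9,536.23608 = $33,014.50728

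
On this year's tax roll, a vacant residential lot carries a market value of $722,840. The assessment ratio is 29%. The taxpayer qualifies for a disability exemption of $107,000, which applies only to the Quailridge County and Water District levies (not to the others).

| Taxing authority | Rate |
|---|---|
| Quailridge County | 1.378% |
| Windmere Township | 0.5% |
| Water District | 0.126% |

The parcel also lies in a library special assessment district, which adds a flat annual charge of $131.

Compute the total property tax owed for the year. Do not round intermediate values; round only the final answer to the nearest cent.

Assessed value = $722,840 × 0.29 = $209,623.6
Quailridge County: ($209,623.6 − $107,000) × 0.01378 = $102,623.6 × 0.01378 = $1,414.153208
Windmere Township: $209,623.6 × 0.005 = $1,048.118
Water District: ($209,623.6 − $107,000) × 0.00126 = $102,623.6 × 0.00126 = $129.305736
Levies subtotal = $2,591.576944
Total = $2,591.576944 + $131 = $2,722.576944

$2,722.58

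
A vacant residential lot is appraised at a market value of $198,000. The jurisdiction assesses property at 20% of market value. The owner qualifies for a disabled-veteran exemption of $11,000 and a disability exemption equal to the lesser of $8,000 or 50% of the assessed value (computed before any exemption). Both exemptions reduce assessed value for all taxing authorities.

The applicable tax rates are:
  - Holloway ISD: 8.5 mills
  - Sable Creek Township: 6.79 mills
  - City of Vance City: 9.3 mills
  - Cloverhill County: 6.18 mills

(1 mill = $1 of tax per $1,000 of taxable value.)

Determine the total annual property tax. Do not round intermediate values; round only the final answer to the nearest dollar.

$634

Assessed value = $198,000 × 0.2 = $39,600
Disability exemption = min($8,000, 50% × $39,600) = min($8,000, $19,800) = $8,000 (dollar cap binds)
Taxable value = $39,600 − $11,000 − $8,000 = $20,600
Holloway ISD: $20,600 × 0.0085 = $175.1
Sable Creek Township: $20,600 × 0.00679 = $139.874
City of Vance City: $20,600 × 0.0093 = $191.58
Cloverhill County: $20,600 × 0.00618 = $127.308
Total = $633.862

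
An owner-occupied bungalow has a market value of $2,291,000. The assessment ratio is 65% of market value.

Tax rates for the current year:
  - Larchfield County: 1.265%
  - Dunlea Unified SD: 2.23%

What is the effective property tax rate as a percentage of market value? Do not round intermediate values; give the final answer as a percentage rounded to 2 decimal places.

Assessed value = $2,291,000 × 0.65 = $1,489,150
Larchfield County: $1,489,150 × 0.01265 = $18,837.7475
Dunlea Unified SD: $1,489,150 × 0.0223 = $33,208.045
Total tax = $52,045.7925
Effective rate = $52,045.7925 ÷ $2,291,000 = 2.27% of market value

2.27%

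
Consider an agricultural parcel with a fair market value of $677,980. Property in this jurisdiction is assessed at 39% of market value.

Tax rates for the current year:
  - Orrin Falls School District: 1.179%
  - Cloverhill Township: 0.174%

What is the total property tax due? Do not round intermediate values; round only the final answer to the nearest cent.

$3,577.50

Assessed value = $677,980 × 0.39 = $264,412.2
Orrin Falls School District: $264,412.2 × 0.01179 = $3,117.419838
Cloverhill Township: $264,412.2 × 0.00174 = $460.077228
Total = $3,117.419838 + $460.077228 = $3,577.497066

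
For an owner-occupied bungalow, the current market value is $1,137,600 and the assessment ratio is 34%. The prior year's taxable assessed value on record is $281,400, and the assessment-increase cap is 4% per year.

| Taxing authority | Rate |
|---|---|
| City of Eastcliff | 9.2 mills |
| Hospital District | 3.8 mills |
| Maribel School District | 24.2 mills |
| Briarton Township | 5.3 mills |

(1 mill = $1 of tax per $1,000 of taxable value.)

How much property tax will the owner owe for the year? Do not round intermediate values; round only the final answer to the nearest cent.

$12,437.88

Uncapped assessed value = $1,137,600 × 0.34 = $386,784
Cap limit = $281,400 × 1.04 = $292,656
Taxable assessed value = min($386,784, $292,656) = $292,656 (cap binds)
City of Eastcliff: $292,656 × 0.0092 = $2,692.4352
Hospital District: $292,656 × 0.0038 = $1,112.0928
Maribel School District: $292,656 × 0.0242 = $7,082.2752
Briarton Township: $292,656 × 0.0053 = $1,551.0768
Total = $12,437.88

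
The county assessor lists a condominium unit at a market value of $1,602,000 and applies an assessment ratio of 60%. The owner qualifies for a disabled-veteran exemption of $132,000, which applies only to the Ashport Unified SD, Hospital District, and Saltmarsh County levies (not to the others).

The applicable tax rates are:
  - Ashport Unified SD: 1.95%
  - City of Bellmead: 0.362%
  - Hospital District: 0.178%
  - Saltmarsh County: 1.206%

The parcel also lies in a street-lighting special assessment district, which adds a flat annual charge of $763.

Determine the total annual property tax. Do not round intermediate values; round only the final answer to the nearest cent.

Assessed value = $1,602,000 × 0.6 = $961,200
Ashport Unified SD: ($961,200 − $132,000) × 0.0195 = $829,200 × 0.0195 = $16,169.4
City of Bellmead: $961,200 × 0.00362 = $3,479.544
Hospital District: ($961,200 − $132,000) × 0.00178 = $829,200 × 0.00178 = $1,475.976
Saltmarsh County: ($961,200 − $132,000) × 0.01206 = $829,200 × 0.01206 = $10,000.152
Levies subtotal = $31,125.072
Total = $31,125.072 + $763 = $31,888.072

$31,888.07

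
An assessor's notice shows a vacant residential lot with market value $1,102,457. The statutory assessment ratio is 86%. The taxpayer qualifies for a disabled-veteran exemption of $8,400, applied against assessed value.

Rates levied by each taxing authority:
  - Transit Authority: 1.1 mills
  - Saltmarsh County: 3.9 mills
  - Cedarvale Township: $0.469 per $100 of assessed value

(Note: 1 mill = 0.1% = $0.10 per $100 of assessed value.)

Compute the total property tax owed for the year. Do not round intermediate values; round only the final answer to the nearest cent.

$9,105.82

Assessed value = $1,102,457 × 0.86 = $948,113.02
Taxable value = $948,113.02 − $8,400 = $939,713.02
Transit Authority: $939,713.02 × 0.0011 = $1,033.684322
Saltmarsh County: $939,713.02 × 0.0039 = $3,664.880778
Cedarvale Township: $939,713.02 × 0.00469 = $4,407.2540638
Total = $9,105.8191638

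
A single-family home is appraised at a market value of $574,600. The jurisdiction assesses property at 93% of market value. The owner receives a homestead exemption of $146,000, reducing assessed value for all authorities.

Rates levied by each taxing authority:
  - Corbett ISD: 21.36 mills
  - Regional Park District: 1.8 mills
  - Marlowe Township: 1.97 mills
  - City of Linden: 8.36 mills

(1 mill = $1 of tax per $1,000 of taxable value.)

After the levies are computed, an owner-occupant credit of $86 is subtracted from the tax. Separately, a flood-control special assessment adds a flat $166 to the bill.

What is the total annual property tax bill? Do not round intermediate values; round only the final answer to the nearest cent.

$13,086.78

Assessed value = $574,600 × 0.93 = $534,378
Taxable value = $534,378 − $146,000 = $388,378
Corbett ISD: $388,378 × 0.02136 = $8,295.75408
Regional Park District: $388,378 × 0.0018 = $699.0804
Marlowe Township: $388,378 × 0.00197 = $765.10466
City of Linden: $388,378 × 0.00836 = $3,246.84008
Levies subtotal = $13,006.77922
After credit = $13,006.77922 − $86 = $12,920.77922
Total = $12,920.77922 + $166 = $13,086.77922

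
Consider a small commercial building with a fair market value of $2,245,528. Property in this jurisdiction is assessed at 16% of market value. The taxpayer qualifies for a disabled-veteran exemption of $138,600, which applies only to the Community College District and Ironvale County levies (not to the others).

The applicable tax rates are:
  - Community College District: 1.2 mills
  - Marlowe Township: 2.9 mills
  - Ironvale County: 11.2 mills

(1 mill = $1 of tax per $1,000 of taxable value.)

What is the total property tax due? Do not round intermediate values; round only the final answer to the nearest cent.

Assessed value = $2,245,528 × 0.16 = $359,284.48
Community College District: ($359,284.48 − $138,600) × 0.0012 = $220,684.48 × 0.0012 = $264.821376
Marlowe Township: $359,284.48 × 0.0029 = $1,041.924992
Ironvale County: ($359,284.48 − $138,600) × 0.0112 = $220,684.48 × 0.0112 = $2,471.666176
Total = $3,778.412544

$3,778.41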